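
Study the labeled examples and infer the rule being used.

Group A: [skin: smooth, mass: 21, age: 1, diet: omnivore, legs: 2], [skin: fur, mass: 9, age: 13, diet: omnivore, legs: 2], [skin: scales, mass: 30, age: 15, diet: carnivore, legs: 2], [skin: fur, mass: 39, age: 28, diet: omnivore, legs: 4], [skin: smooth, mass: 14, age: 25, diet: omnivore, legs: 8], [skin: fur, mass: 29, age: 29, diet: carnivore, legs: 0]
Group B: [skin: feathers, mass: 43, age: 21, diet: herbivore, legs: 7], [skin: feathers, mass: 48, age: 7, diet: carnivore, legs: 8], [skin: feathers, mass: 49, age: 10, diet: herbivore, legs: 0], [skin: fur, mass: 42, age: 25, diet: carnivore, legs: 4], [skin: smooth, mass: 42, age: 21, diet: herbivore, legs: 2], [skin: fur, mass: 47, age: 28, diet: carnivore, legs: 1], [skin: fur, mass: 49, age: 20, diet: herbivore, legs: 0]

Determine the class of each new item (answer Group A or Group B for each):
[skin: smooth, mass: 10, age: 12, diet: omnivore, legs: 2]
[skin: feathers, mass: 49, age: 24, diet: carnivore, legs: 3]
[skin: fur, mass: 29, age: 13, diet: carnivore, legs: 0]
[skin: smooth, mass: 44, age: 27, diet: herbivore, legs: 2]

'Group A' ⟺ mass ≤ 39.

Group A, Group B, Group A, Group B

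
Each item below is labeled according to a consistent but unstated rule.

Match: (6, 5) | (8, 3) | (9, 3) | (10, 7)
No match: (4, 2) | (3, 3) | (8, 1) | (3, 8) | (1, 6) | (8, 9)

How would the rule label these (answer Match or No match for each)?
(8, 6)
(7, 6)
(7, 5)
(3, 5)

Match, Match, Match, No match

The classifier is using: first > second AND sum ≥ 11.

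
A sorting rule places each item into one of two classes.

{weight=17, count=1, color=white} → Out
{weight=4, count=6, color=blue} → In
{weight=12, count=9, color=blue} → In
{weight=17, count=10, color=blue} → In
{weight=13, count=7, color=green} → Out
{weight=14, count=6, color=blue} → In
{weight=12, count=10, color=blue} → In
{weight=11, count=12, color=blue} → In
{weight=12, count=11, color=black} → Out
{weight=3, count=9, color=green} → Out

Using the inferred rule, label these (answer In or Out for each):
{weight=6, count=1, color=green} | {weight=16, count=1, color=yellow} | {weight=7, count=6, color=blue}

Out, Out, In

The distinguishing property — color is blue — holds for all the 'In' cases and none of the 'Out' cases.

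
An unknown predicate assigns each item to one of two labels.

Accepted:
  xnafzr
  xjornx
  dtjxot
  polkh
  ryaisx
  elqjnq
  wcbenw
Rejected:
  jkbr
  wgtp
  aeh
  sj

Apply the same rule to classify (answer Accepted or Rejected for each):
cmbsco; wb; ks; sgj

Accepted, Rejected, Rejected, Rejected

One predicate separates the groups cleanly: length ≥ 5.
cmbsco → length 6 → Accepted. wb → length 2 → Rejected. ks → length 2 → Rejected. sgj → length 3 → Rejected.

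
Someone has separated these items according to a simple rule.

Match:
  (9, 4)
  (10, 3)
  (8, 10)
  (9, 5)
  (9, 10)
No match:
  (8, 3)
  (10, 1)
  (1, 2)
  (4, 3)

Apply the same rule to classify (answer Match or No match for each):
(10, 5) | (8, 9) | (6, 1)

Match, Match, No match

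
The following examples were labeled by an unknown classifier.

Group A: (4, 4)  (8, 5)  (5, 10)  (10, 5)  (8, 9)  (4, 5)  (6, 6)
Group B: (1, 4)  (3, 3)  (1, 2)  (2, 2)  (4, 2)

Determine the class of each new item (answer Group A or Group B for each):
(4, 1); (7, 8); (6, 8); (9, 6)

Group B, Group A, Group A, Group A

'Group A' ⟺ sum ≥ 8.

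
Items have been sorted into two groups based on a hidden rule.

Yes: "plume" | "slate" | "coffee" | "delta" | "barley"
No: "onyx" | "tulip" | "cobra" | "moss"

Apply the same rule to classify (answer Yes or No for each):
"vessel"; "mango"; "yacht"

Yes, No, No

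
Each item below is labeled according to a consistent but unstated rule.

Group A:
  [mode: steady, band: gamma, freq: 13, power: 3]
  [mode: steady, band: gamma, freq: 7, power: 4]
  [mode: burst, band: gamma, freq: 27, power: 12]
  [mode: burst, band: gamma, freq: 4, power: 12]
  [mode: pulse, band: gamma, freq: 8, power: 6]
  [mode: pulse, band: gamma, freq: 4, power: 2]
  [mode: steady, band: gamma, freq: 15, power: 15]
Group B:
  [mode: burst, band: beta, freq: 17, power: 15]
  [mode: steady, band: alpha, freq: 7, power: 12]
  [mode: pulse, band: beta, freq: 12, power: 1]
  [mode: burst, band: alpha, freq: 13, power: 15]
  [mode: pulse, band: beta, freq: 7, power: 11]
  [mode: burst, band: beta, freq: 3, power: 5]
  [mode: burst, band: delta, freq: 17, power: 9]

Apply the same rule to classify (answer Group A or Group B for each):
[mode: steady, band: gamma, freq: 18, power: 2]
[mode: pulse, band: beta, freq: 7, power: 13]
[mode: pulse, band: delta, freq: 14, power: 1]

Group A, Group B, Group B

The pattern is that an item is 'Group A' exactly when: band is gamma.
[mode: steady, band: gamma, freq: 18, power: 2] — band is gamma, hence Group A.
[mode: pulse, band: beta, freq: 7, power: 13] — band is beta, hence Group B.
[mode: pulse, band: delta, freq: 14, power: 1] — band is delta, hence Group B.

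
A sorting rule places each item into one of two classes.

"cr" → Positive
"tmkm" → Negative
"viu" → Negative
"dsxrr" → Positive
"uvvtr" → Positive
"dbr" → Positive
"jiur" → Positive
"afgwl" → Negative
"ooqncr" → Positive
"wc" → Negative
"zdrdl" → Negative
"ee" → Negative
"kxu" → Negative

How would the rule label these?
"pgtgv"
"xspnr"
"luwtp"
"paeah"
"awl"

Negative, Positive, Negative, Negative, Negative

'Positive' ⟺ ends with 'r'.
"pgtgv" → ends with 'v' → Negative.
"xspnr" → ends with 'r' → Positive.
"luwtp" → ends with 'p' → Negative.
"paeah" → ends with 'h' → Negative.
"awl" → ends with 'l' → Negative.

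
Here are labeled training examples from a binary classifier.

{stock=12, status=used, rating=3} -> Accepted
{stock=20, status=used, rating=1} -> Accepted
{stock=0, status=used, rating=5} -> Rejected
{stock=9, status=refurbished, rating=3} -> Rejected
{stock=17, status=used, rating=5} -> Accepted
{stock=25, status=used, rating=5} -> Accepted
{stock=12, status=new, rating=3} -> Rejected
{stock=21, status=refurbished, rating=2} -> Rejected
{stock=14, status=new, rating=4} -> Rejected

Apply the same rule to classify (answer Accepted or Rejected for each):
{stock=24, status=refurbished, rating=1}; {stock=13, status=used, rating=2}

Rejected, Accepted

'Accepted' ⟺ status is used AND stock ≥ 9.
{stock=24, status=refurbished, rating=1}: status is refurbished, stock = 24, fails the rule → Rejected. {stock=13, status=used, rating=2}: status is used, stock = 13, matches → Accepted.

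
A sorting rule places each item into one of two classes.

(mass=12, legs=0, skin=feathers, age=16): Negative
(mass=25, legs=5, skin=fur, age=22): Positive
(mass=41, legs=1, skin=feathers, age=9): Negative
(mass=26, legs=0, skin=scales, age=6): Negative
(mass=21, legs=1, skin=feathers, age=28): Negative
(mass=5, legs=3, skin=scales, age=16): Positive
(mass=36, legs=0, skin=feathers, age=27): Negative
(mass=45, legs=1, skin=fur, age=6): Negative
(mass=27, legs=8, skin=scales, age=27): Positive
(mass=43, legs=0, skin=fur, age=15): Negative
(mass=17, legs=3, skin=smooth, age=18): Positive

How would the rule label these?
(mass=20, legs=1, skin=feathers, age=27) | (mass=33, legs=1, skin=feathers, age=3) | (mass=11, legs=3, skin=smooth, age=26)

Negative, Negative, Positive

The common property of the 'Positive' items is: legs ≥ 3. No 'Negative' item has it.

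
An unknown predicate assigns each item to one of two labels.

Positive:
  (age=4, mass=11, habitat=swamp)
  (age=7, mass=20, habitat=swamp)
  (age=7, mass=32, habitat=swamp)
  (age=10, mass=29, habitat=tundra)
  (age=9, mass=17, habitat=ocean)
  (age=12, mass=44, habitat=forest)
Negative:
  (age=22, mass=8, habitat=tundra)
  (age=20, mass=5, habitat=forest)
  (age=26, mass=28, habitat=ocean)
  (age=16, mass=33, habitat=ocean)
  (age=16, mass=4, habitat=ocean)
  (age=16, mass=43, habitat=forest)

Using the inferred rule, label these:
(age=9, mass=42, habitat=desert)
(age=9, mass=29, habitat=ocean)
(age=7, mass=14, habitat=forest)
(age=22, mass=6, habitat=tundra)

Positive, Positive, Positive, Negative

The distinguishing property — age ≤ 12 — holds for all the 'Positive' cases and none of the 'Negative' cases.
(age=9, mass=42, habitat=desert): age = 9 — passes, so Positive. (age=9, mass=29, habitat=ocean): age = 9 — passes, so Positive. (age=7, mass=14, habitat=forest): age = 7 — passes, so Positive. (age=22, mass=6, habitat=tundra): age = 22 — fails the rule, so Negative.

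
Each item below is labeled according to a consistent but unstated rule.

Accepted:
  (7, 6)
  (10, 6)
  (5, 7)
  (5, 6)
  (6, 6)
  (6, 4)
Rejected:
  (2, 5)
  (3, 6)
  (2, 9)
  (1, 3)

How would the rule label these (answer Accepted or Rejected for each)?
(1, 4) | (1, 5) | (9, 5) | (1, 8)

The pattern is that an item is 'Accepted' exactly when: first ≥ 4.
Rejected: (1, 4), since first 1.
Rejected: (1, 5), since first 1.
Accepted: (9, 5), since first 9.
Rejected: (1, 8), since first 1.

Rejected, Rejected, Accepted, Rejected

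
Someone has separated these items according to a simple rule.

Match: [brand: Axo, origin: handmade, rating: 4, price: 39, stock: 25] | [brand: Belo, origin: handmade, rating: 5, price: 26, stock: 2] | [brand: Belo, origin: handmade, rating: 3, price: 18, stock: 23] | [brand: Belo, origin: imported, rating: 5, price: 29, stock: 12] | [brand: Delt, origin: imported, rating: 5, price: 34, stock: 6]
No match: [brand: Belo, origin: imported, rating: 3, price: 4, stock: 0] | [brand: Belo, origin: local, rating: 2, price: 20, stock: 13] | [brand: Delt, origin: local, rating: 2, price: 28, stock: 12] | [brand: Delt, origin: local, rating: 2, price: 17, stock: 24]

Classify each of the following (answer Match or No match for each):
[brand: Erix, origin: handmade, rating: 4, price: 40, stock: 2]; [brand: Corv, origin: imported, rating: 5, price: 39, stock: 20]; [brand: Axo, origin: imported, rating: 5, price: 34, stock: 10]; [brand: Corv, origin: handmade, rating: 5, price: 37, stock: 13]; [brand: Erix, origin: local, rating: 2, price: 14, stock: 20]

Every 'Match' example satisfies: rating ≥ 3 AND stock ≥ 2. None of the 'No match' examples do.
[brand: Erix, origin: handmade, rating: 4, price: 40, stock: 2]: rating = 4, stock = 2, has this property → Match. [brand: Corv, origin: imported, rating: 5, price: 39, stock: 20]: rating = 5, stock = 20, has this property → Match. [brand: Axo, origin: imported, rating: 5, price: 34, stock: 10]: rating = 5, stock = 10, has this property → Match. [brand: Corv, origin: handmade, rating: 5, price: 37, stock: 13]: rating = 5, stock = 13, has this property → Match. [brand: Erix, origin: local, rating: 2, price: 14, stock: 20]: rating = 2, stock = 20, does not satisfy this → No match.

Match, Match, Match, Match, No match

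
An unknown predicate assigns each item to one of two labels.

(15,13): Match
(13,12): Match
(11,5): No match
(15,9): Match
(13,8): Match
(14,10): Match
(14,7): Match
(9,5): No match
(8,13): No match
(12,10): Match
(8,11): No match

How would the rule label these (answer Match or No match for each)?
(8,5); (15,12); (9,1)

No match, Match, No match

One predicate separates the groups cleanly: first ≥ 12.
(8,5): first 8 — does not fit, so No match. (15,12): first 15 — satisfies this, so Match. (9,1): first 9 — does not fit, so No match.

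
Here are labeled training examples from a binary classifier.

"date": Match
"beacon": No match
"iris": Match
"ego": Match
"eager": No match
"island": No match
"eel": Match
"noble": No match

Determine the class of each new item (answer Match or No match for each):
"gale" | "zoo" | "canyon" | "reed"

Match, Match, No match, Match

All 'Match' examples share one property — length ≤ 4 — and every 'No match' example lacks it.
"gale" → length 4 → Match.
"zoo" → length 3 → Match.
"canyon" → length 6 → No match.
"reed" → length 4 → Match.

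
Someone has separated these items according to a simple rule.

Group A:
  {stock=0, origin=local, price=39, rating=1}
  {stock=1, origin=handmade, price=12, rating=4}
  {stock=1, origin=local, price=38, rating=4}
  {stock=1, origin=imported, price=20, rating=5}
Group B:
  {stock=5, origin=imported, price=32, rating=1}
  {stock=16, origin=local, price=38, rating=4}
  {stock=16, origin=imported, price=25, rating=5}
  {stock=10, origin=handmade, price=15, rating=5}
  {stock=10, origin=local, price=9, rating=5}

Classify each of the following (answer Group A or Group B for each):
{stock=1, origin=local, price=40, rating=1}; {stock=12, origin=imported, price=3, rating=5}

Group A, Group B

A rule that fits every label: stock ≤ 1 — true of each 'Group A' example, false of each 'Group B' one.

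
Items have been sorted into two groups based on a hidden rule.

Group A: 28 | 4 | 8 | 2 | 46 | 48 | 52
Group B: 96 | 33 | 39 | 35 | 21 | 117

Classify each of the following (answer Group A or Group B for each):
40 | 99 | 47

Group A, Group B, Group B

The rule appears to be: even AND at most 52.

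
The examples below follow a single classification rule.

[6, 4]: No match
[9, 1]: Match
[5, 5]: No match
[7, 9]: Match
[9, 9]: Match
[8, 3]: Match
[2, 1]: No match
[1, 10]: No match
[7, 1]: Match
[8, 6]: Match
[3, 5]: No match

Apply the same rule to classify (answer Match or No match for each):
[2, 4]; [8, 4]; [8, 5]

No match, Match, Match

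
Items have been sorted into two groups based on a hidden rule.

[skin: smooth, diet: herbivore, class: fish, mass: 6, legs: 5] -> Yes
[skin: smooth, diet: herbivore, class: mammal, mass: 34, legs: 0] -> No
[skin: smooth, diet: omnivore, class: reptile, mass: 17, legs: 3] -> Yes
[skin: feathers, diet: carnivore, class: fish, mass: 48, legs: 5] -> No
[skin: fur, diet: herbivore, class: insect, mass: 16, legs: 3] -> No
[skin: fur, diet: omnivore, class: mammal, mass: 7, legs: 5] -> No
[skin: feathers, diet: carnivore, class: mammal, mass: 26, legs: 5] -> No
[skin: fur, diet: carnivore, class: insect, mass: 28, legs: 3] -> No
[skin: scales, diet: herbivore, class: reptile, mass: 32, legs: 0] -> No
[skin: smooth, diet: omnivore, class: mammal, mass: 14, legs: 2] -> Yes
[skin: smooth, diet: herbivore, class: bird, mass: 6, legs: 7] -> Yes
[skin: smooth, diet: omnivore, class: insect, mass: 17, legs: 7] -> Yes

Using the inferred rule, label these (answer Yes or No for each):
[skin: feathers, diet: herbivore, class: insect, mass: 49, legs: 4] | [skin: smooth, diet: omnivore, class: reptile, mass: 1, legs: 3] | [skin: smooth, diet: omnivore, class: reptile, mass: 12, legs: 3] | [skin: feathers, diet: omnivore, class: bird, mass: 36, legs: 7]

The pattern is that an item is 'Yes' exactly when: skin is smooth AND legs ≥ 2.

No, Yes, Yes, No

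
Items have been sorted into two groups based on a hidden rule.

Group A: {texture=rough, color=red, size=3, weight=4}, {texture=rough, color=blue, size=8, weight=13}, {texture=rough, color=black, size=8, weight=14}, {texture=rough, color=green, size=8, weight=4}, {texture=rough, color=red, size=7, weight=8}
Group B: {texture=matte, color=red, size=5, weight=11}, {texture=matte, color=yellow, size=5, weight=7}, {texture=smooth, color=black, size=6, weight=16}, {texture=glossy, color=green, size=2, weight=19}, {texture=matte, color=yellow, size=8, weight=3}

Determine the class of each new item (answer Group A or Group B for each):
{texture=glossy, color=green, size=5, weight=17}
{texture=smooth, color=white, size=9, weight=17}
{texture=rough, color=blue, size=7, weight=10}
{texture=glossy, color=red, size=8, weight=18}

Group B, Group B, Group A, Group B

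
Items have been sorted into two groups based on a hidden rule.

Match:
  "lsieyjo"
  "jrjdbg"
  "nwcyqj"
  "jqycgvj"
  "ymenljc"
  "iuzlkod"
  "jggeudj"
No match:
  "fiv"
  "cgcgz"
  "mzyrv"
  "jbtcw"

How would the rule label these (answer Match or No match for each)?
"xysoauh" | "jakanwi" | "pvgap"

Match, Match, No match

Rule: length ≥ 6. This holds for each 'Match' example and fails for each 'No match' one.
"xysoauh" — length 7, hence Match. "jakanwi" — length 7, hence Match. "pvgap" — length 5, hence No match.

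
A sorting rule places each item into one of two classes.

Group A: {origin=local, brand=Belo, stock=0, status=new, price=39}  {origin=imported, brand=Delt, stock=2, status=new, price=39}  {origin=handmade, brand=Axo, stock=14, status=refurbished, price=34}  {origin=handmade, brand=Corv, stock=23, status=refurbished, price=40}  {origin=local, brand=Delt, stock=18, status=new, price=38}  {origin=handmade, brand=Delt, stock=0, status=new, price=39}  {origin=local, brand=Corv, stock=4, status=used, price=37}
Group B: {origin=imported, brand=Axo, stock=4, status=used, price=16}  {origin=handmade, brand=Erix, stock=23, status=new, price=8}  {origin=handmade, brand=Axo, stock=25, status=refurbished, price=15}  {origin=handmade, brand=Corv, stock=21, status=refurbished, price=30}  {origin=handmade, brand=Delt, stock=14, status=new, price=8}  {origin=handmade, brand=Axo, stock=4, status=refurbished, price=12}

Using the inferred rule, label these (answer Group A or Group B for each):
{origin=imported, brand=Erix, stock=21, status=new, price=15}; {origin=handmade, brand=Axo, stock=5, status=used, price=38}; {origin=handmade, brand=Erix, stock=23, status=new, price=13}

Group B, Group A, Group B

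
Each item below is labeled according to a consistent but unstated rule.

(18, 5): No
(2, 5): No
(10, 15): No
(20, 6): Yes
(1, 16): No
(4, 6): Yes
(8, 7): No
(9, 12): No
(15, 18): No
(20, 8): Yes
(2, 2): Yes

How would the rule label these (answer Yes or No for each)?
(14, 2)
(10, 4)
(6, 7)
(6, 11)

Checking candidate rules against both groups, what survives is: sum is even.
(14, 2): Yes (14+2 = 16).
(10, 4): Yes (10+4 = 14).
(6, 7): No (6+7 = 13).
(6, 11): No (6+11 = 17).

Yes, Yes, No, No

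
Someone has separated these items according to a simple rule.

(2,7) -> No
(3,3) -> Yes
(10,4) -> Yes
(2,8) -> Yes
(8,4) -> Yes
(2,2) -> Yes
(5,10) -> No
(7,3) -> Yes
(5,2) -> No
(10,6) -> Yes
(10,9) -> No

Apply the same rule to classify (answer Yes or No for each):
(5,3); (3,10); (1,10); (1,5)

Every 'Yes' example satisfies: sum is even. None of the 'No' examples do.
(5,3) → 5+3 = 8 → Yes. (3,10) → 3+10 = 13 → No. (1,10) → 1+10 = 11 → No. (1,5) → 1+5 = 6 → Yes.

Yes, No, No, Yes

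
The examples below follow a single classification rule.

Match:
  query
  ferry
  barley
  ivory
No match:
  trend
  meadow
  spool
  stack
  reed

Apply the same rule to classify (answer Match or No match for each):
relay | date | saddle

The common property of the 'Match' items is: contains 'y'. No 'No match' item has it.

Match, No match, No match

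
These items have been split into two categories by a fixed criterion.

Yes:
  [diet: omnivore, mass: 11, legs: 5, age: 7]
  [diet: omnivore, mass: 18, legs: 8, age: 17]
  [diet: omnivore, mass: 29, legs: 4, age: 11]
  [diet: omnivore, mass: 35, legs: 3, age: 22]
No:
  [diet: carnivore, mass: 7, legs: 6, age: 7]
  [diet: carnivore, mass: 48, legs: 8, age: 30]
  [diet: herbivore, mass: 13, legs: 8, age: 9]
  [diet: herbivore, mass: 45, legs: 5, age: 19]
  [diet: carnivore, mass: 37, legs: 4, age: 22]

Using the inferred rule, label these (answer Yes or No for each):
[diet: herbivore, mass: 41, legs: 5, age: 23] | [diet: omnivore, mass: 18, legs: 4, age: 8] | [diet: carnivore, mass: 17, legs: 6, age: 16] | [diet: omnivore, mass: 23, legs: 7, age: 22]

Checking candidate rules against both groups, what survives is: diet is omnivore.
[diet: herbivore, mass: 41, legs: 5, age: 23]: diet is herbivore, doesn't qualify → No.
[diet: omnivore, mass: 18, legs: 4, age: 8]: diet is omnivore, qualifies → Yes.
[diet: carnivore, mass: 17, legs: 6, age: 16]: diet is carnivore, doesn't qualify → No.
[diet: omnivore, mass: 23, legs: 7, age: 22]: diet is omnivore, qualifies → Yes.

No, Yes, No, Yes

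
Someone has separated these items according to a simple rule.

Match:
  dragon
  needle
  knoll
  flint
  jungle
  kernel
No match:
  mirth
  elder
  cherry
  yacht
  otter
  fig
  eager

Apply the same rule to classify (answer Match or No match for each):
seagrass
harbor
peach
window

No match, No match, No match, Match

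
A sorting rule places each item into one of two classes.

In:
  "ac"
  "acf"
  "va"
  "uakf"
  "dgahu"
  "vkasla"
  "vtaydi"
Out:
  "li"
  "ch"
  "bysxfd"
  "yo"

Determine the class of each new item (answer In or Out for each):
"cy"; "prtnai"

The pattern is that an item is 'In' exactly when: contains 'a'.
Out: "cy", since no 'a'.
In: "prtnai", since has 'a'.

Out, In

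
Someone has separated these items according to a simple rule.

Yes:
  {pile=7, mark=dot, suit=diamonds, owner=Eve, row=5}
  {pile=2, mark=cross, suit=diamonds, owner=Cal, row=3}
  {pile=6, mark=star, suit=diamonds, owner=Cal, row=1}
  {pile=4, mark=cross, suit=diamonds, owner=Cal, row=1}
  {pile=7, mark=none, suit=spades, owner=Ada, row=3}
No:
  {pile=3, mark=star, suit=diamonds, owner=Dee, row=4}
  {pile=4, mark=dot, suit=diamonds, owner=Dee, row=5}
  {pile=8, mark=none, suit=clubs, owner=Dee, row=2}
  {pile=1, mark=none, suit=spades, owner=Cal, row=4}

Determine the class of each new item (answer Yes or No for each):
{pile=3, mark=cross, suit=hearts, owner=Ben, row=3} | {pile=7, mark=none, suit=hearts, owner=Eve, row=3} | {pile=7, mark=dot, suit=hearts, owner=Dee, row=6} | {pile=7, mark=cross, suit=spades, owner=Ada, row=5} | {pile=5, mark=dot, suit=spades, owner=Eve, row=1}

Yes, Yes, No, Yes, Yes

A rule that fits every label: owner is not Dee AND pile ≥ 2 — true of each 'Yes' example, false of each 'No' one.
{pile=3, mark=cross, suit=hearts, owner=Ben, row=3} — owner is Ben, pile = 3, hence Yes.
{pile=7, mark=none, suit=hearts, owner=Eve, row=3} — owner is Eve, pile = 7, hence Yes.
{pile=7, mark=dot, suit=hearts, owner=Dee, row=6} — owner is Dee, pile = 7, hence No.
{pile=7, mark=cross, suit=spades, owner=Ada, row=5} — owner is Ada, pile = 7, hence Yes.
{pile=5, mark=dot, suit=spades, owner=Eve, row=1} — owner is Eve, pile = 5, hence Yes.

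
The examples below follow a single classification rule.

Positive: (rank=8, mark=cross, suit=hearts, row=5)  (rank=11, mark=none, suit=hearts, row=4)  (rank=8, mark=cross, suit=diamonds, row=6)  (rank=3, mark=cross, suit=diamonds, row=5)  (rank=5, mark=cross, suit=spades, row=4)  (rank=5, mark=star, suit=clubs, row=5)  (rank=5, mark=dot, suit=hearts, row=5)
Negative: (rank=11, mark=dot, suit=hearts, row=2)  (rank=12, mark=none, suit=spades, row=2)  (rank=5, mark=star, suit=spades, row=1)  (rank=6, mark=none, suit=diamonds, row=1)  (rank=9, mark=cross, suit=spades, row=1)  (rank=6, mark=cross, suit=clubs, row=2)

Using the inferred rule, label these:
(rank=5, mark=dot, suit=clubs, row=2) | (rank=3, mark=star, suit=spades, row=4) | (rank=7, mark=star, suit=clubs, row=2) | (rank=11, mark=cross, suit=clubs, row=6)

Negative, Positive, Negative, Positive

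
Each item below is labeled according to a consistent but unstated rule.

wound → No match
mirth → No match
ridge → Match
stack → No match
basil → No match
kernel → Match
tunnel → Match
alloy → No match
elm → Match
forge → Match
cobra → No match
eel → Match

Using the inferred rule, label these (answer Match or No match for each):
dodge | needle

All 'Match' examples share one property — contains 'e' — and every 'No match' example lacks it.
dodge — has 'e', hence Match.
needle — has 'e', hence Match.

Match, Match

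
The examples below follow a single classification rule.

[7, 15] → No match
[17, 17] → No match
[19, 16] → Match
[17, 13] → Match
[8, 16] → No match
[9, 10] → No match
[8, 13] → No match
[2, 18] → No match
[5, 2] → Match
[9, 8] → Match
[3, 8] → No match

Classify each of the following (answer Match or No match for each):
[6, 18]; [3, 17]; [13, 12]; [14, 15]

No match, No match, Match, No match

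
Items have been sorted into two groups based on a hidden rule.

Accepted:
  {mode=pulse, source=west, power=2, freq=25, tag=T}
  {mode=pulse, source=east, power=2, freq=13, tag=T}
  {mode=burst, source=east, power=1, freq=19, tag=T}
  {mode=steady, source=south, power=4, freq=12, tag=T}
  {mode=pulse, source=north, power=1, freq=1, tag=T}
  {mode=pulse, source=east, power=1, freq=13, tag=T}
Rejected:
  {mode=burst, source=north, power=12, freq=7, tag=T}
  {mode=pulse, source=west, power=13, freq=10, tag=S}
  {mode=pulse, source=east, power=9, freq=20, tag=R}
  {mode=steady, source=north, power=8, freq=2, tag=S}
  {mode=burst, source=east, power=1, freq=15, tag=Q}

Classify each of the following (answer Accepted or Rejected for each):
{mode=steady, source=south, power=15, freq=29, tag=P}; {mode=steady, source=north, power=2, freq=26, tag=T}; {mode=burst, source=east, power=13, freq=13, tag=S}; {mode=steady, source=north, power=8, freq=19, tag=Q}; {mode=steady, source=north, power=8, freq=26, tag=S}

The common property of the 'Accepted' items is: tag is T AND power ≤ 4. No 'Rejected' item has it.
{mode=steady, source=south, power=15, freq=29, tag=P}: tag is P, power = 15, does not satisfy this → Rejected.
{mode=steady, source=north, power=2, freq=26, tag=T}: tag is T, power = 2, has this property → Accepted.
{mode=burst, source=east, power=13, freq=13, tag=S}: tag is S, power = 13, does not satisfy this → Rejected.
{mode=steady, source=north, power=8, freq=19, tag=Q}: tag is Q, power = 8, does not satisfy this → Rejected.
{mode=steady, source=north, power=8, freq=26, tag=S}: tag is S, power = 8, does not satisfy this → Rejected.

Rejected, Accepted, Rejected, Rejected, Rejected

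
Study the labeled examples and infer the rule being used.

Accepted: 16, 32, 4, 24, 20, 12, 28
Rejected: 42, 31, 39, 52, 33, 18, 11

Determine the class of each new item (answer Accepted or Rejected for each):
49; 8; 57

'Accepted' ⟺ multiple of 4 AND at most 32.

Rejected, Accepted, Rejected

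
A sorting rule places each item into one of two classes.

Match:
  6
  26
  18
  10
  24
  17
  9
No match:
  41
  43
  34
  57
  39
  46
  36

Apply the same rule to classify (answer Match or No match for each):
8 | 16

Match, Match

A rule that fits every label: at most 26 — true of each 'Match' example, false of each 'No match' one.
Match: 8, since 8 ≤ 26.
Match: 16, since 16 ≤ 26.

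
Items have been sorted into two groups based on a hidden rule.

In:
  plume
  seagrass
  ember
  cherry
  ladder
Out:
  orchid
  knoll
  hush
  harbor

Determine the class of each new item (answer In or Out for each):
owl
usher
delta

Looking at the examples, the only property every 'In' case has and every 'Out' case lacks is: contains 'e'.
owl → no 'e' → Out.
usher → has 'e' → In.
delta → has 'e' → In.

Out, In, In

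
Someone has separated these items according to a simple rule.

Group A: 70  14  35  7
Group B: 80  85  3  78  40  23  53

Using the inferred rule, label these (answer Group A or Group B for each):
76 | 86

Group B, Group B

Comparing the two groups points to one rule — multiple of 7.
76: Group B (76 = 7·10 + 6). 86: Group B (86 = 7·12 + 2).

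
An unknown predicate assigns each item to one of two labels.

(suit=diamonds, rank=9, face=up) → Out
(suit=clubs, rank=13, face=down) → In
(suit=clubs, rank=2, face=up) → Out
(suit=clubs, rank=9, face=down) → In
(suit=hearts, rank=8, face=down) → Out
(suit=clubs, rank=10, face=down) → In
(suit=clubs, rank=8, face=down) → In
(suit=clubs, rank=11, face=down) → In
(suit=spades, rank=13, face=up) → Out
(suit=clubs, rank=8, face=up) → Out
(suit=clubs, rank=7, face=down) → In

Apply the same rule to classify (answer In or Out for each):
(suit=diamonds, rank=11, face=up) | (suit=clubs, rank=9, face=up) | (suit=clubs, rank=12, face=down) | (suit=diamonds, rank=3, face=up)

One predicate separates the groups cleanly: face is down AND suit is clubs.

Out, Out, In, Out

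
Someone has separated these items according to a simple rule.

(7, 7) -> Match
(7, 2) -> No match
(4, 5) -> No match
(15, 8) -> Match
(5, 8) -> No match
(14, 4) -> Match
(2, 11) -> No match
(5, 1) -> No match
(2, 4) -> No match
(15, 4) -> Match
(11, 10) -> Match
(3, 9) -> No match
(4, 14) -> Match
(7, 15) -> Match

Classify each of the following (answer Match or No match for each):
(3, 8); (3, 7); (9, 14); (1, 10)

The common property of the 'Match' items is: sum ≥ 14. No 'No match' item has it.
(3, 8) → 3+8 = 11 → No match. (3, 7) → 3+7 = 10 → No match. (9, 14) → 9+14 = 23 → Match. (1, 10) → 1+10 = 11 → No match.

No match, No match, Match, No match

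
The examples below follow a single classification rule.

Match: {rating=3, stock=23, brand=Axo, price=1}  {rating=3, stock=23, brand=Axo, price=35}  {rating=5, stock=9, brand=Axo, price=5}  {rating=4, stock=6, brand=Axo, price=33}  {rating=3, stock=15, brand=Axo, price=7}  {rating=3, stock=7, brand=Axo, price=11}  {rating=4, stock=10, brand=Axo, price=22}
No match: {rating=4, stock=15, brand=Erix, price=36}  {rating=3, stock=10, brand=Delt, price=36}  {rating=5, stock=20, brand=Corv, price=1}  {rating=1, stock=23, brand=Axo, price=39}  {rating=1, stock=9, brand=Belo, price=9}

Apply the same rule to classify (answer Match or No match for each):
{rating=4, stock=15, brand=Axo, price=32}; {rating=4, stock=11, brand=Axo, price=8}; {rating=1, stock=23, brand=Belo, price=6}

The common property of the 'Match' items is: brand is Axo AND price ≤ 35. No 'No match' item has it.
{rating=4, stock=15, brand=Axo, price=32}: brand is Axo, price = 32 — matches, so Match. {rating=4, stock=11, brand=Axo, price=8}: brand is Axo, price = 8 — matches, so Match. {rating=1, stock=23, brand=Belo, price=6}: brand is Belo, price = 6 — doesn't qualify, so No match.

Match, Match, No match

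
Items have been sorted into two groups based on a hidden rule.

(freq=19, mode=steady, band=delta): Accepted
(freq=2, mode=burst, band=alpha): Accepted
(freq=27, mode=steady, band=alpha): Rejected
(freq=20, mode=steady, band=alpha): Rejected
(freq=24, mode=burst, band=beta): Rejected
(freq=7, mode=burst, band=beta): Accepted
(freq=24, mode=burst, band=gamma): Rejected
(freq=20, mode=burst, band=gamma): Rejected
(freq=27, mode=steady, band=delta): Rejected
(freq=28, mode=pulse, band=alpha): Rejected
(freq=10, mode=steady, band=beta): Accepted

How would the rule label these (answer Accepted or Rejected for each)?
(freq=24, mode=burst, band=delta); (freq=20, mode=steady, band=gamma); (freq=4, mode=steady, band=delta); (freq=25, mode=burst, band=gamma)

Rejected, Rejected, Accepted, Rejected

Rule: freq ≤ 19. This holds for each 'Accepted' example and fails for each 'Rejected' one.
(freq=24, mode=burst, band=delta) → freq = 24 → Rejected. (freq=20, mode=steady, band=gamma) → freq = 20 → Rejected. (freq=4, mode=steady, band=delta) → freq = 4 → Accepted. (freq=25, mode=burst, band=gamma) → freq = 25 → Rejected.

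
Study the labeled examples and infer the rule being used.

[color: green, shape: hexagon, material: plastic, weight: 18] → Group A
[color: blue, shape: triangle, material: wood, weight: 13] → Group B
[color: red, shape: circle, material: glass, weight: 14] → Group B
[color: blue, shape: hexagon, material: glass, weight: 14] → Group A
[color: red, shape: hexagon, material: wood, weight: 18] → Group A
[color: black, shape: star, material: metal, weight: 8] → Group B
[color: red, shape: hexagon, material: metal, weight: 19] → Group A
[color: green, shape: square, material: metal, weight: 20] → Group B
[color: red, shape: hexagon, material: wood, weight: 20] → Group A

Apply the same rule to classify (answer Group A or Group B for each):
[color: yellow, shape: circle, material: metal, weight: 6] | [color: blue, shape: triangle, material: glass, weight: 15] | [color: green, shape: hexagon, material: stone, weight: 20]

Group B, Group B, Group A

The rule appears to be: shape is hexagon.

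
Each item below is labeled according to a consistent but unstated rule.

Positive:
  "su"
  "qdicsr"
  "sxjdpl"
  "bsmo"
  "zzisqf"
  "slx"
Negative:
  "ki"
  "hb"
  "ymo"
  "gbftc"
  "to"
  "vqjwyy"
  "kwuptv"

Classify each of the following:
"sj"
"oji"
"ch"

Positive, Negative, Negative

A rule that fits every label: contains 's' — true of each 'Positive' example, false of each 'Negative' one.
"sj": has 's' — satisfies this, so Positive.
"oji": no 's' — lacks this property, so Negative.
"ch": no 's' — lacks this property, so Negative.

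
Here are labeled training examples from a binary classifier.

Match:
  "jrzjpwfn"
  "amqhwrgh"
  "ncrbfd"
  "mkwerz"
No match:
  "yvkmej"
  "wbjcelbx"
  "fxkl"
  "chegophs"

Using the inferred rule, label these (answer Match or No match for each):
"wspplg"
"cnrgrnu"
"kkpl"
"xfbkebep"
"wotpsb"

All 'Match' examples share one property — contains 'r' — and every 'No match' example lacks it.
"wspplg": No match (no 'r').
"cnrgrnu": Match (has 'r').
"kkpl": No match (no 'r').
"xfbkebep": No match (no 'r').
"wotpsb": No match (no 'r').

No match, Match, No match, No match, No match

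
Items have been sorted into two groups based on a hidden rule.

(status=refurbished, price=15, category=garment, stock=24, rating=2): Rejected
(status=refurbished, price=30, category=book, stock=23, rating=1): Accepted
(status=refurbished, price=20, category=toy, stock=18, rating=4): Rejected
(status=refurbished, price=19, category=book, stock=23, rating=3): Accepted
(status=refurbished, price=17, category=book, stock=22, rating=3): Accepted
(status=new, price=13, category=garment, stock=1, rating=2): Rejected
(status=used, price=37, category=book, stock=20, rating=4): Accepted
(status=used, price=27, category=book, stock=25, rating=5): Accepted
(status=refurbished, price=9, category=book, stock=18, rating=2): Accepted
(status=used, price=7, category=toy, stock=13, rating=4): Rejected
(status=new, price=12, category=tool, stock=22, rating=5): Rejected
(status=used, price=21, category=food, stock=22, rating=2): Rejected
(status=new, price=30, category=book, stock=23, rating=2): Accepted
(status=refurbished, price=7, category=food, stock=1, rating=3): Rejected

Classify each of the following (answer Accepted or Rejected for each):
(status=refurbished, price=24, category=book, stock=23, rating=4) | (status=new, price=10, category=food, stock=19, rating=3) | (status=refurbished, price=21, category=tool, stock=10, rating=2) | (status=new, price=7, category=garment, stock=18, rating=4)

All 'Accepted' examples share one property — category is book — and every 'Rejected' example lacks it.

Accepted, Rejected, Rejected, Rejected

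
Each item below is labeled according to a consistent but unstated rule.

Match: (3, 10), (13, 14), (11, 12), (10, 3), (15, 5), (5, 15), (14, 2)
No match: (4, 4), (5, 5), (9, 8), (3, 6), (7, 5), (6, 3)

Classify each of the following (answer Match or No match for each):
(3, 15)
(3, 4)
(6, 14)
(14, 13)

Match, No match, Match, Match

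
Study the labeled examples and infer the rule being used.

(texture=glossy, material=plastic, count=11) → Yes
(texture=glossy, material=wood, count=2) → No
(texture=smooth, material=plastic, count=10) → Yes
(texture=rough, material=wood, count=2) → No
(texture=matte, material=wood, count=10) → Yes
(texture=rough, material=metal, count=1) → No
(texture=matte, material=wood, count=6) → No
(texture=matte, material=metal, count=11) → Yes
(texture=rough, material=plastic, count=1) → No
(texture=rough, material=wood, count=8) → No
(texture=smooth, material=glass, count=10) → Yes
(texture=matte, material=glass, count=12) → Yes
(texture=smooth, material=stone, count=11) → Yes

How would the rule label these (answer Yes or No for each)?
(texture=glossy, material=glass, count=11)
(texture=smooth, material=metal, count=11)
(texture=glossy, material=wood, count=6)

The classifier is using: count ≥ 10.
(texture=glossy, material=glass, count=11) — count = 11, hence Yes.
(texture=smooth, material=metal, count=11) — count = 11, hence Yes.
(texture=glossy, material=wood, count=6) — count = 6, hence No.

Yes, Yes, No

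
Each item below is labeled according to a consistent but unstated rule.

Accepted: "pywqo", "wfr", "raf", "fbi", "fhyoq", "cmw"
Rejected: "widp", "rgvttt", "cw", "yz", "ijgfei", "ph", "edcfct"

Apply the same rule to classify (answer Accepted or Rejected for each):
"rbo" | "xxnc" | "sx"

Accepted, Rejected, Rejected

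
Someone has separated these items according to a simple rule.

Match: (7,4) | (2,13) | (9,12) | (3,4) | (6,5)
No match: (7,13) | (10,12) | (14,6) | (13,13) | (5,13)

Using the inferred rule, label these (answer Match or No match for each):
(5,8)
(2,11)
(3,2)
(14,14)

All 'Match' examples share one property — sum is odd — and every 'No match' example lacks it.

Match, Match, Match, No match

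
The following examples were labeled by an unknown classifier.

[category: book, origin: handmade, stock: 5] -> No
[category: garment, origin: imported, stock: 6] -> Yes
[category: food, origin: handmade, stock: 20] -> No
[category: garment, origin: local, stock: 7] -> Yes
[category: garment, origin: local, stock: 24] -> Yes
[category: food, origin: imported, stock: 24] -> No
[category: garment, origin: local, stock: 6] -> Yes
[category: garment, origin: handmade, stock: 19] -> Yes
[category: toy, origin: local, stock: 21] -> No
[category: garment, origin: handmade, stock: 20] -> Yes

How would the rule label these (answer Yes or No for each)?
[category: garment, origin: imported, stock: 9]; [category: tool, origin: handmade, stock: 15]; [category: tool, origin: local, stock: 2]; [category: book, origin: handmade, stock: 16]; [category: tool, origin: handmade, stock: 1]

A rule that fits every label: category is garment — true of each 'Yes' example, false of each 'No' one.
[category: garment, origin: imported, stock: 9] — category is garment, hence Yes.
[category: tool, origin: handmade, stock: 15] — category is tool, hence No.
[category: tool, origin: local, stock: 2] — category is tool, hence No.
[category: book, origin: handmade, stock: 16] — category is book, hence No.
[category: tool, origin: handmade, stock: 1] — category is tool, hence No.

Yes, No, No, No, No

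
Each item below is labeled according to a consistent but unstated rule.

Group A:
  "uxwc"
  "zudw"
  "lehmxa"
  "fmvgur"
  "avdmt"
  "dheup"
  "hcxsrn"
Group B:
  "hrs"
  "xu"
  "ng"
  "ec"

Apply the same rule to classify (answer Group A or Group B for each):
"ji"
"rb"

Group B, Group B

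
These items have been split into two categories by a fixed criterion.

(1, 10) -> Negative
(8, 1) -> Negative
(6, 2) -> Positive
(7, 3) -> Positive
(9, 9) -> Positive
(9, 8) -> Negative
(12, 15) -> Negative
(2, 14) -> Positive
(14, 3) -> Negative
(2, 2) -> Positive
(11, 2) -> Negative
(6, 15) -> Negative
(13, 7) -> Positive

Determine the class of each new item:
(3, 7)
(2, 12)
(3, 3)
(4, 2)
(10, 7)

The simplest hypothesis consistent with all the labels is: sum is even.

Positive, Positive, Positive, Positive, Negative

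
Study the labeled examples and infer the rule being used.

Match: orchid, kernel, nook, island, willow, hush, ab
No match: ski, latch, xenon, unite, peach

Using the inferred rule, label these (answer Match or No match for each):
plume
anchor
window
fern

No match, Match, Match, Match

One predicate separates the groups cleanly: even length.
plume: No match (length 5). anchor: Match (length 6). window: Match (length 6). fern: Match (length 4).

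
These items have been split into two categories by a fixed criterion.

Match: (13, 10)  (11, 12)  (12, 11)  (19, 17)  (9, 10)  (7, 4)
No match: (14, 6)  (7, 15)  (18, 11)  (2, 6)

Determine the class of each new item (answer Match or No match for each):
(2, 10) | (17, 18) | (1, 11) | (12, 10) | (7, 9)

One predicate separates the groups cleanly: |first − second| ≤ 3.
(2, 10): |2−10| = 8 — doesn't match, so No match. (17, 18): |17−18| = 1 — satisfies this, so Match. (1, 11): |1−11| = 10 — doesn't match, so No match. (12, 10): |12−10| = 2 — satisfies this, so Match. (7, 9): |7−9| = 2 — satisfies this, so Match.

No match, Match, No match, Match, Match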